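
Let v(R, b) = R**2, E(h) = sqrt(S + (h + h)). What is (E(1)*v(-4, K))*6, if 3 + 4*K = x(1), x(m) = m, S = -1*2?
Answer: 0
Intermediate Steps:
S = -2
K = -1/2 (K = -3/4 + (1/4)*1 = -3/4 + 1/4 = -1/2 ≈ -0.50000)
E(h) = sqrt(-2 + 2*h) (E(h) = sqrt(-2 + (h + h)) = sqrt(-2 + 2*h))
(E(1)*v(-4, K))*6 = (sqrt(-2 + 2*1)*(-4)**2)*6 = (sqrt(-2 + 2)*16)*6 = (sqrt(0)*16)*6 = (0*16)*6 = 0*6 = 0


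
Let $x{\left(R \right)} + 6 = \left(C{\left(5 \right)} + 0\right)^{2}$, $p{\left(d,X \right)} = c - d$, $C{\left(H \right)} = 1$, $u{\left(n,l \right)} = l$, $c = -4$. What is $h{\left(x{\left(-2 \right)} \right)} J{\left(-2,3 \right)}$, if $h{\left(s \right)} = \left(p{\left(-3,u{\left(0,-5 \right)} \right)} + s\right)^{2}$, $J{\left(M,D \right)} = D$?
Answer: $108$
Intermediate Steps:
$p{\left(d,X \right)} = -4 - d$
$x{\left(R \right)} = -5$ ($x{\left(R \right)} = -6 + \left(1 + 0\right)^{2} = -6 + 1^{2} = -6 + 1 = -5$)
$h{\left(s \right)} = \left(-1 + s\right)^{2}$ ($h{\left(s \right)} = \left(\left(-4 - -3\right) + s\right)^{2} = \left(\left(-4 + 3\right) + s\right)^{2} = \left(-1 + s\right)^{2}$)
$h{\left(x{\left(-2 \right)} \right)} J{\left(-2,3 \right)} = \left(-1 - 5\right)^{2} \cdot 3 = \left(-6\right)^{2} \cdot 3 = 36 \cdot 3 = 108$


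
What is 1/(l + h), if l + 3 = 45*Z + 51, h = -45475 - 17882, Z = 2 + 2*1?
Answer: -1/63129 ≈ -1.5841e-5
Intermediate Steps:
Z = 4 (Z = 2 + 2 = 4)
h = -63357
l = 228 (l = -3 + (45*4 + 51) = -3 + (180 + 51) = -3 + 231 = 228)
1/(l + h) = 1/(228 - 63357) = 1/(-63129) = -1/63129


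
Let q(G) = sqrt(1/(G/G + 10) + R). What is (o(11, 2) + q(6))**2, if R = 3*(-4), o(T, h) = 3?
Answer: (33 + I*sqrt(1441))**2/121 ≈ -2.9091 + 20.706*I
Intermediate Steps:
R = -12
q(G) = I*sqrt(1441)/11 (q(G) = sqrt(1/(G/G + 10) - 12) = sqrt(1/(1 + 10) - 12) = sqrt(1/11 - 12) = sqrt(-131/11) = I*sqrt(1441)/11)
(o(11, 2) + q(6))**2 = (3 + I*sqrt(1441)/11)**2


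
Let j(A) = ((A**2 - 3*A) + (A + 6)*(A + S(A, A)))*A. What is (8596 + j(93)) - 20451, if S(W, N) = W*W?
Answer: 81254149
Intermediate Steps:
S(W, N) = W**2
j(A) = A*(A**2 - 3*A + (6 + A)*(A + A**2)) (j(A) = ((A**2 - 3*A) + (A + 6)*(A + A**2))*A = ((A**2 - 3*A) + (6 + A)*(A + A**2))*A = (A**2 - 3*A + (6 + A)*(A + A**2))*A = A*(A**2 - 3*A + (6 + A)*(A + A**2)))
(8596 + j(93)) - 20451 = (8596 + 93**2*(3 + 93**2 + 8*93)) - 20451 = (8596 + 8649*(3 + 8649 + 744)) - 20451 = (8596 + 8649*9396) - 20451 = (8596 + 81266004) - 20451 = 81274600 - 20451 = 81254149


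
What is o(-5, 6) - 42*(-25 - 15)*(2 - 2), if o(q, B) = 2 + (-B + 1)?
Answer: -3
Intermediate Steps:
o(q, B) = 3 - B (o(q, B) = 2 + (1 - B) = 3 - B)
o(-5, 6) - 42*(-25 - 15)*(2 - 2) = (3 - 1*6) - 42*(-25 - 15)*(2 - 2) = (3 - 6) - (-1680)*0 = -3 - 42*0 = -3 + 0 = -3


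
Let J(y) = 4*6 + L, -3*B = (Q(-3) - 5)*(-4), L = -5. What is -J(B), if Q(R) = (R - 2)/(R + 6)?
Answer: -19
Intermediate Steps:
Q(R) = (-2 + R)/(6 + R)
B = -80/9 (B = -((-2 - 3)/(6 - 3) - 5)*(-4)/3 = -(-5/3 - 5)*(-4)/3 = -(-20)*(-4)/9 = -⅓*80/3 = -80/9 ≈ -8.8889)
J(y) = 19 (J(y) = 4*6 - 5 = 24 - 5 = 19)
-J(B) = -1*19 = -19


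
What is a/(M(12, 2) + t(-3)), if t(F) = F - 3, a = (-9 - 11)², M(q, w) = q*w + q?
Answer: 40/3 ≈ 13.333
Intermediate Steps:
M(q, w) = q + q*w
a = 400 (a = (-20)² = 400)
t(F) = -3 + F
a/(M(12, 2) + t(-3)) = 400/(12*(1 + 2) + (-3 - 3)) = 400/(12*3 - 6) = 400/(36 - 6) = 400/30 = (1/30)*400 = 40/3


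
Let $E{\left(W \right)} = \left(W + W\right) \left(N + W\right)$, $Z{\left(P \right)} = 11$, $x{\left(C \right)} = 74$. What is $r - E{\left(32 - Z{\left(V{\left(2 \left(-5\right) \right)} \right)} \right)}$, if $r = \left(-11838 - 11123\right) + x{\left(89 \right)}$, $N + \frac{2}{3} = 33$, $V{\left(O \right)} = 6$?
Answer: $-25127$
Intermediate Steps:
$N = \frac{97}{3}$ ($N = - \frac{2}{3} + 33 = \frac{97}{3} \approx 32.333$)
$E{\left(W \right)} = 2 W \left(\frac{97}{3} + W\right)$ ($E{\left(W \right)} = \left(W + W\right) \left(\frac{97}{3} + W\right) = 2 W \left(\frac{97}{3} + W\right)$)
$r = -22887$ ($r = \left(-11838 - 11123\right) + 74 = -22961 + 74 = -22887$)
$r - E{\left(32 - Z{\left(V{\left(2 \left(-5\right) \right)} \right)} \right)} = -22887 - \frac{2 \left(32 - 11\right) \left(97 + 3 \left(32 - 11\right)\right)}{3} = -22887 - \frac{2}{3} \cdot 21 \left(97 + 3 \cdot 21\right) = -22887 - \frac{2}{3} \cdot 21 \left(97 + 63\right) = -22887 - \frac{2}{3} \cdot 21 \cdot 160 = -22887 - 2240 = -25127$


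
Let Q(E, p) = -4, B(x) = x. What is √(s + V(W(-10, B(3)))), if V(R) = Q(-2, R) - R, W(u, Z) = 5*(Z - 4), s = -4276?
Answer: 15*I*√19 ≈ 65.384*I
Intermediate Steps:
W(u, Z) = -20 + 5*Z (W(u, Z) = 5*(-4 + Z) = -20 + 5*Z)
V(R) = -4 - R
√(s + V(W(-10, B(3)))) = √(-4276 + (-4 - (-20 + 5*3))) = √(-4276 + (-4 - (-20 + 15))) = √(-4276 + (-4 - 1*(-5))) = √(-4276 + (-4 + 5)) = √(-4276 + 1) = √(-4275) = 15*I*√19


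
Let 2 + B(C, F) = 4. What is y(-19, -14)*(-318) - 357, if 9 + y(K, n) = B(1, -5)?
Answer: 1869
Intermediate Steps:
B(C, F) = 2 (B(C, F) = -2 + 4 = 2)
y(K, n) = -7 (y(K, n) = -9 + 2 = -7)
y(-19, -14)*(-318) - 357 = -7*(-318) - 357 = 2226 - 357 = 1869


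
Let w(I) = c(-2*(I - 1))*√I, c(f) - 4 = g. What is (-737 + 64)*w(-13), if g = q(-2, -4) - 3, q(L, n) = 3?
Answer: -2692*I*√13 ≈ -9706.1*I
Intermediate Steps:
g = 0 (g = 3 - 3 = 0)
c(f) = 4 (c(f) = 4 + 0 = 4)
w(I) = 4*√I
(-737 + 64)*w(-13) = (-737 + 64)*(4*√(-13)) = -2692*I*√13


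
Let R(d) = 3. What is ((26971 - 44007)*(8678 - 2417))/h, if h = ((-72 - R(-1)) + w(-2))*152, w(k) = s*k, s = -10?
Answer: 26665599/2090 ≈ 12759.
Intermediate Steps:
w(k) = -10*k
h = -8360 (h = ((-72 - 1*3) - 10*(-2))*152 = ((-72 - 3) + 20)*152 = (-75 + 20)*152 = -55*152 = -8360)
((26971 - 44007)*(8678 - 2417))/h = ((26971 - 44007)*(8678 - 2417))/(-8360) = -17036*6261*(-1/8360) = -106662396*(-1/8360) = 26665599/2090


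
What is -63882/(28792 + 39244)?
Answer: -31941/34018 ≈ -0.93894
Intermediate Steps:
-63882/(28792 + 39244) = -63882/68036 = -63882*1/68036 = -31941/34018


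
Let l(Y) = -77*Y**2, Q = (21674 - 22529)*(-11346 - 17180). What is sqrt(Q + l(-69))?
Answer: 3*sqrt(2669237) ≈ 4901.3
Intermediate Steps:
Q = 24389730 (Q = -855*(-28526) = 24389730)
sqrt(Q + l(-69)) = sqrt(24389730 - 77*(-69)**2) = sqrt(24389730 - 77*4761) = sqrt(24389730 - 366597) = sqrt(24023133) = 3*sqrt(2669237)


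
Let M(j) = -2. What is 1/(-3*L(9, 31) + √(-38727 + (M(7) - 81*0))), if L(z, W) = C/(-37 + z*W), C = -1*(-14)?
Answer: -2541/567031730 - 14641*I*√38729/567031730 ≈ -4.4812e-6 - 0.0050814*I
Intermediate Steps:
C = 14
L(z, W) = 14/(-37 + W*z) (L(z, W) = 14/(-37 + z*W) = 14/(-37 + W*z))
1/(-3*L(9, 31) + √(-38727 + (M(7) - 81*0))) = 1/(-42/(-37 + 31*9) + √(-38727 + (-2 - 81*0))) = 1/(-42/(-37 + 279) + √(-38727 + (-2 + 0))) = 1/(-42/242 + √(-38727 - 2)) = 1/(-42/242 + √(-38729)) = 1/(-3*7/121 + I*√38729) = 1/(-21/121 + I*√38729)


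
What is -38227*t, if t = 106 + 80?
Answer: -7110222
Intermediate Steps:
t = 186
-38227*t = -38227*186 = -7110222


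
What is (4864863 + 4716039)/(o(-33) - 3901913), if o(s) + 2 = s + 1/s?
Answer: -316169766/128764285 ≈ -2.4554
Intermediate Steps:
o(s) = -2 + s + 1/s (o(s) = -2 + (s + 1/s) = -2 + s + 1/s)
(4864863 + 4716039)/(o(-33) - 3901913) = (4864863 + 4716039)/((-2 - 33 + 1/(-33)) - 3901913) = 9580902/((-2 - 33 - 1/33) - 3901913) = 9580902/(-1156/33 - 3901913) = 9580902/(-128764285/33) = 9580902*(-33/128764285) = -316169766/128764285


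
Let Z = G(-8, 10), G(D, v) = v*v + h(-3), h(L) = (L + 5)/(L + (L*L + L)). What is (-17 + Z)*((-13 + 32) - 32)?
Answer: -3263/3 ≈ -1087.7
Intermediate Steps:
h(L) = (5 + L)/(L² + 2*L) (h(L) = (5 + L)/(L + (L² + L)) = (5 + L)/(L + (L + L²)) = (5 + L)/(L² + 2*L))
G(D, v) = ⅔ + v² (G(D, v) = v*v + (5 - 3)/((-3)*(2 - 3)) = v² - ⅓*2/(-1) = v² - ⅓*(-1)*2 = v² + ⅔ = ⅔ + v²)
Z = 302/3 (Z = ⅔ + 10² = ⅔ + 100 = 302/3 ≈ 100.67)
(-17 + Z)*((-13 + 32) - 32) = (-17 + 302/3)*((-13 + 32) - 32) = 251*(19 - 32)/3 = (251/3)*(-13) = -3263/3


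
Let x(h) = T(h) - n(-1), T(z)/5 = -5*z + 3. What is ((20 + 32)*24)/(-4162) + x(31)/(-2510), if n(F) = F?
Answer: 13239/5223310 ≈ 0.0025346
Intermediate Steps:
T(z) = 15 - 25*z (T(z) = 5*(-5*z + 3) = 5*(3 - 5*z) = 15 - 25*z)
x(h) = 16 - 25*h (x(h) = (15 - 25*h) - 1*(-1) = (15 - 25*h) + 1 = 16 - 25*h)
((20 + 32)*24)/(-4162) + x(31)/(-2510) = ((20 + 32)*24)/(-4162) + (16 - 25*31)/(-2510) = (52*24)*(-1/4162) + (16 - 775)*(-1/2510) = 1248*(-1/4162) - 759*(-1/2510) = -624/2081 + 759/2510 = 13239/5223310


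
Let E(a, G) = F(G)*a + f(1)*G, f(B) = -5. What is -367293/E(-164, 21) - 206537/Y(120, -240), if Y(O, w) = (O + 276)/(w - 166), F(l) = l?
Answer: 49623895351/234234 ≈ 2.1186e+5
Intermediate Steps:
E(a, G) = -5*G + G*a (E(a, G) = G*a - 5*G = -5*G + G*a)
Y(O, w) = (276 + O)/(-166 + w)
-367293/E(-164, 21) - 206537/Y(120, -240) = -367293*1/(21*(-5 - 164)) - 206537*(-166 - 240)/(276 + 120) = -367293/(21*(-169)) - 206537/(396/(-406)) = -367293/(-3549) - 206537/((-1/406*396)) = -367293*(-1/3549) - 206537/(-198/203) = 122431/1183 - 206537*(-203/198) = 122431/1183 + 41927011/198 = 49623895351/234234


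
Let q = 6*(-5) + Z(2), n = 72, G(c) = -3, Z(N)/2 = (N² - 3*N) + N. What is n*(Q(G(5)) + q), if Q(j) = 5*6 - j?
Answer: 216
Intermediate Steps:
Z(N) = -4*N + 2*N² (Z(N) = 2*((N² - 3*N) + N) = 2*(N² - 2*N) = -4*N + 2*N²)
Q(j) = 30 - j
q = -30 (q = 6*(-5) + 2*2*(-2 + 2) = -30 + 2*2*0 = -30 + 0 = -30)
n*(Q(G(5)) + q) = 72*((30 - 1*(-3)) - 30) = 72*((30 + 3) - 30) = 72*(33 - 30) = 72*3 = 216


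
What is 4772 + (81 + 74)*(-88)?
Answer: -8868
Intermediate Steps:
4772 + (81 + 74)*(-88) = 4772 + 155*(-88) = 4772 - 13640 = -8868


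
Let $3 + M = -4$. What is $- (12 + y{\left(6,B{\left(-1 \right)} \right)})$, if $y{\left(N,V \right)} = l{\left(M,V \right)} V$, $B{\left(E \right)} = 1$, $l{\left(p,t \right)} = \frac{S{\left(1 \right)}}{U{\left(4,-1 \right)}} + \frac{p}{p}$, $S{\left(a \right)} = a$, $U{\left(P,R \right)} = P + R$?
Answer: $- \frac{40}{3} \approx -13.333$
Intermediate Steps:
$M = -7$ ($M = -3 - 4 = -7$)
$l{\left(p,t \right)} = \frac{4}{3}$ ($l{\left(p,t \right)} = 1 \frac{1}{4 - 1} + \frac{p}{p} = 1 \cdot \frac{1}{3} + 1 = \frac{1}{3} + 1 = \frac{4}{3}$)
$y{\left(N,V \right)} = \frac{4 V}{3}$
$- (12 + y{\left(6,B{\left(-1 \right)} \right)}) = - (12 + \frac{4}{3} \cdot 1) = - (12 + \frac{4}{3}) = \left(-1\right) \frac{40}{3} = - \frac{40}{3}$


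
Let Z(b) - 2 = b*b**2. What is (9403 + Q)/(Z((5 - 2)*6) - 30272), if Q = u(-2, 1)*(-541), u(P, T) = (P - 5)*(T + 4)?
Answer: -4723/4073 ≈ -1.1596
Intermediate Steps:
Z(b) = 2 + b**3 (Z(b) = 2 + b*b**2 = 2 + b**3)
u(P, T) = (-5 + P)*(4 + T)
Q = 18935 (Q = (-20 - 5*1 + 4*(-2) - 2*1)*(-541) = (-20 - 5 - 8 - 2)*(-541) = -35*(-541) = 18935)
(9403 + Q)/(Z((5 - 2)*6) - 30272) = (9403 + 18935)/((2 + ((5 - 2)*6)**3) - 30272) = 28338/((2 + (3*6)**3) - 30272) = 28338/((2 + 18**3) - 30272) = 28338/((2 + 5832) - 30272) = 28338/(5834 - 30272) = 28338/(-24438) = 28338*(-1/24438) = -4723/4073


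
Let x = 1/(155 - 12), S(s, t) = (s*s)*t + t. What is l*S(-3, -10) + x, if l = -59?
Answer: 843701/143 ≈ 5900.0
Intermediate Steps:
S(s, t) = t + t*s² (S(s, t) = s²*t + t = t*s² + t = t + t*s²)
x = 1/143 ≈ 0.0069930
l*S(-3, -10) + x = -(-590)*(1 + (-3)²) + 1/143 = -(-590)*(1 + 9) + 1/143 = -(-590)*10 + 1/143 = -59*(-100) + 1/143 = 5900 + 1/143 = 843701/143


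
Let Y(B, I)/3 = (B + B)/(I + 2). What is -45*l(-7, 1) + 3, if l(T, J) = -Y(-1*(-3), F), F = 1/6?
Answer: 4899/13 ≈ 376.85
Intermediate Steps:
F = 1/6 ≈ 0.16667
Y(B, I) = 6*B/(2 + I) (Y(B, I) = 3*((B + B)/(I + 2)) = 3*((2*B)/(2 + I)) = 3*(2*B/(2 + I)) = 6*B/(2 + I))
l(T, J) = -108/13 (l(T, J) = -6*(-1*(-3))/(2 + 1/6) = -6*3/13/6 = -6*3*6/13 = -1*108/13 = -108/13)
-45*l(-7, 1) + 3 = -45*(-108/13) + 3 = 4860/13 + 3 = 4899/13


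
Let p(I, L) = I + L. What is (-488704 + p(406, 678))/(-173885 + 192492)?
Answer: -487620/18607 ≈ -26.206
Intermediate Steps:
(-488704 + p(406, 678))/(-173885 + 192492) = (-488704 + (406 + 678))/(-173885 + 192492) = (-488704 + 1084)/18607 = -487620*1/18607 = -487620/18607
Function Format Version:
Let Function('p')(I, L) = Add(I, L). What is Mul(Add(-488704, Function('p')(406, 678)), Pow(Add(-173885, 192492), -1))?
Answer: Rational(-487620, 18607) ≈ -26.206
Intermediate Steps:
Mul(Add(-488704, Function('p')(406, 678)), Pow(Add(-173885, 192492), -1)) = Mul(Add(-488704, Add(406, 678)), Pow(Add(-173885, 192492), -1)) = Mul(Add(-488704, 1084), Pow(18607, -1)) = Mul(-487620, Rational(1, 18607)) = Rational(-487620, 18607)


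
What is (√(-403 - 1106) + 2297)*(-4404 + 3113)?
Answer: -2965427 - 1291*I*√1509 ≈ -2.9654e+6 - 50150.0*I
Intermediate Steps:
(√(-403 - 1106) + 2297)*(-4404 + 3113) = (√(-1509) + 2297)*(-1291) = (I*√1509 + 2297)*(-1291) = (2297 + I*√1509)*(-1291) = -2965427 - 1291*I*√1509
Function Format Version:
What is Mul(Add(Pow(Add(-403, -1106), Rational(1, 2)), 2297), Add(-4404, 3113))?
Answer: Add(-2965427, Mul(-1291, I, Pow(1509, Rational(1, 2)))) ≈ Add(-2.9654e+6, Mul(-50150., I))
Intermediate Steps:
Mul(Add(Pow(Add(-403, -1106), Rational(1, 2)), 2297), Add(-4404, 3113)) = Mul(Add(Pow(-1509, Rational(1, 2)), 2297), -1291) = Mul(Add(Mul(I, Pow(1509, Rational(1, 2))), 2297), -1291) = Mul(Add(2297, Mul(I, Pow(1509, Rational(1, 2)))), -1291) = Add(-2965427, Mul(-1291, I, Pow(1509, Rational(1, 2))))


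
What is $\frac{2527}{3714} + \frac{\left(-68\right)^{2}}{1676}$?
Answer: $\frac{5352197}{1556166} \approx 3.4393$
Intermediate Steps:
$\frac{2527}{3714} + \frac{\left(-68\right)^{2}}{1676} = 2527 \cdot \frac{1}{3714} + 4624 \cdot \frac{1}{1676} = \frac{2527}{3714} + \frac{1156}{419} = \frac{5352197}{1556166}$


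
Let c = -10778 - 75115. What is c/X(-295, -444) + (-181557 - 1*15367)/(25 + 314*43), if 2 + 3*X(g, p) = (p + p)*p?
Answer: -81126849313/5333290290 ≈ -15.211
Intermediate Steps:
X(g, p) = -⅔ + 2*p²/3 (X(g, p) = -⅔ + ((p + p)*p)/3 = -⅔ + ((2*p)*p)/3 = -⅔ + (2*p²)/3 = -⅔ + 2*p²/3)
c = -85893
c/X(-295, -444) + (-181557 - 1*15367)/(25 + 314*43) = -85893/(-⅔ + (⅔)*(-444)²) + (-181557 - 1*15367)/(25 + 314*43) = -85893/(-⅔ + (⅔)*197136) + (-181557 - 15367)/(25 + 13502) = -85893/(-⅔ + 131424) - 196924/13527 = -85893/394270/3 - 196924*1/13527 = -85893*3/394270 - 196924/13527 = -257679/394270 - 196924/13527 = -81126849313/5333290290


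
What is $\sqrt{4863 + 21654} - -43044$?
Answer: $43044 + \sqrt{26517} \approx 43207.0$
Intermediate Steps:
$\sqrt{4863 + 21654} - -43044 = \sqrt{26517} + 43044 = 43044 + \sqrt{26517}$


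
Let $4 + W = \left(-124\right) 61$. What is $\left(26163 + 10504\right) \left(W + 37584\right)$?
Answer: $1100596672$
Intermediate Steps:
$W = -7568$ ($W = -4 - 7564 = -7568$)
$\left(26163 + 10504\right) \left(W + 37584\right) = \left(26163 + 10504\right) \left(-7568 + 37584\right) = 36667 \cdot 30016 = 1100596672$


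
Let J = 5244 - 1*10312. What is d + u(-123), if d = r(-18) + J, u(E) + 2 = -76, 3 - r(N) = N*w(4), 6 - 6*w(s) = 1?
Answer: -5128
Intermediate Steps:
w(s) = ⅚ (w(s) = 1 - ⅙*1 = 1 - ⅙ = ⅚)
J = -5068 (J = 5244 - 10312 = -5068)
r(N) = 3 - 5*N/6 (r(N) = 3 - N*5/6 = 3 - 5*N/6)
u(E) = -78 (u(E) = -2 - 76 = -78)
d = -5050 (d = (3 - ⅚*(-18)) - 5068 = (3 + 15) - 5068 = 18 - 5068 = -5050)
d + u(-123) = -5050 - 78 = -5128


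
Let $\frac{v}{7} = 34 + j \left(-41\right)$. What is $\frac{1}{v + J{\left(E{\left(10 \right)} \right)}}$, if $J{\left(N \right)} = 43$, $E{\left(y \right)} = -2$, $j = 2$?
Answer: $- \frac{1}{293} \approx -0.003413$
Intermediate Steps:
$v = -336$ ($v = 7 \left(34 + 2 \left(-41\right)\right) = 7 \left(34 - 82\right) = 7 \left(-48\right) = -336$)
$\frac{1}{v + J{\left(E{\left(10 \right)} \right)}} = \frac{1}{-336 + 43} = \frac{1}{-293} = - \frac{1}{293}$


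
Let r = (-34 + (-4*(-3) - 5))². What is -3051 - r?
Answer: -3780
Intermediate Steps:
r = 729 (r = (-34 + (12 - 5))² = (-34 + 7)² = (-27)² = 729)
-3051 - r = -3051 - 1*729 = -3051 - 729 = -3780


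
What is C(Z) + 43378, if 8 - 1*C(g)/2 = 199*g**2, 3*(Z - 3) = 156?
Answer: -1160556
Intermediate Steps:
Z = 55 (Z = 3 + (1/3)*156 = 3 + 52 = 55)
C(g) = 16 - 398*g**2
C(Z) + 43378 = (16 - 398*55**2) + 43378 = (16 - 398*3025) + 43378 = (16 - 1203950) + 43378 = -1203934 + 43378 = -1160556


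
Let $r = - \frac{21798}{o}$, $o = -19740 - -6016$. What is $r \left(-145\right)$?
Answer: $- \frac{1580355}{6862} \approx -230.31$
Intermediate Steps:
$o = -13724$ ($o = -19740 + 6016 = -13724$)
$r = \frac{10899}{6862}$ ($r = - \frac{21798}{-13724} = \left(-21798\right) \left(- \frac{1}{13724}\right) = \frac{10899}{6862} \approx 1.5883$)
$r \left(-145\right) = \frac{10899}{6862} \left(-145\right) = - \frac{1580355}{6862}$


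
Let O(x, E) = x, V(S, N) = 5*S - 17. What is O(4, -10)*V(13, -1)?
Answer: 192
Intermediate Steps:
V(S, N) = -17 + 5*S
O(4, -10)*V(13, -1) = 4*(-17 + 5*13) = 4*(-17 + 65) = 4*48 = 192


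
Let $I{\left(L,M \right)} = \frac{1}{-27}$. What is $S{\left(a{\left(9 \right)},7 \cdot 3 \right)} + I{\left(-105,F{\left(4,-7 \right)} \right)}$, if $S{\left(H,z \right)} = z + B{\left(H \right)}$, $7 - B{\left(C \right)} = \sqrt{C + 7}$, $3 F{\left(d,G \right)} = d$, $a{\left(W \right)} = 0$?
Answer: $\frac{755}{27} - \sqrt{7} \approx 25.317$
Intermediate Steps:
$F{\left(d,G \right)} = \frac{d}{3}$
$I{\left(L,M \right)} = - \frac{1}{27}$
$B{\left(C \right)} = 7 - \sqrt{7 + C}$ ($B{\left(C \right)} = 7 - \sqrt{C + 7} = 7 - \sqrt{7 + C}$)
$S{\left(H,z \right)} = 7 + z - \sqrt{7 + H}$ ($S{\left(H,z \right)} = z - \left(-7 + \sqrt{7 + H}\right) = 7 + z - \sqrt{7 + H}$)
$S{\left(a{\left(9 \right)},7 \cdot 3 \right)} + I{\left(-105,F{\left(4,-7 \right)} \right)} = \left(7 + 7 \cdot 3 - \sqrt{7 + 0}\right) - \frac{1}{27} = \left(7 + 21 - \sqrt{7}\right) - \frac{1}{27} = \left(28 - \sqrt{7}\right) - \frac{1}{27} = \frac{755}{27} - \sqrt{7}$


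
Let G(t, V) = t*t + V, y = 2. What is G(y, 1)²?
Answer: 25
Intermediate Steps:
G(t, V) = V + t² (G(t, V) = t² + V = V + t²)
G(y, 1)² = (1 + 2²)² = (1 + 4)² = 5² = 25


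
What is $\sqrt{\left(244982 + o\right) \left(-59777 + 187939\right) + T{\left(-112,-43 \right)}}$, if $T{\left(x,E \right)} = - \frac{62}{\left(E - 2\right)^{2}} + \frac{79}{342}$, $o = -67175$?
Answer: $\frac{\sqrt{66634685356875322}}{1710} \approx 1.5096 \cdot 10^{5}$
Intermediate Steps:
$T{\left(x,E \right)} = \frac{79}{342} - \frac{62}{\left(-2 + E\right)^{2}}$ ($T{\left(x,E \right)} = - \frac{62}{\left(-2 + E\right)^{2}} + 79 \cdot \frac{1}{342} = - \frac{62}{\left(-2 + E\right)^{2}} + \frac{79}{342} = \frac{79}{342} - \frac{62}{\left(-2 + E\right)^{2}}$)
$\sqrt{\left(244982 + o\right) \left(-59777 + 187939\right) + T{\left(-112,-43 \right)}} = \sqrt{\left(244982 - 67175\right) \left(-59777 + 187939\right) + \left(\frac{79}{342} - \frac{62}{\left(-2 - 43\right)^{2}}\right)} = \sqrt{177807 \cdot 128162 + \left(\frac{79}{342} - \frac{62}{2025}\right)} = \sqrt{22788100734 + \left(\frac{79}{342} - \frac{62}{2025}\right)} = \sqrt{22788100734 + \frac{15419}{76950}} = \sqrt{\frac{1753544351496719}{76950}} = \frac{\sqrt{66634685356875322}}{1710}$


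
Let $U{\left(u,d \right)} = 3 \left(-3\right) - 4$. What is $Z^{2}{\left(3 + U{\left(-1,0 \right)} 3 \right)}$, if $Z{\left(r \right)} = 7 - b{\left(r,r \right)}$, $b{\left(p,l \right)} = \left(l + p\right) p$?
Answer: $6682225$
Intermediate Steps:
$b{\left(p,l \right)} = p \left(l + p\right)$
$U{\left(u,d \right)} = -13$ ($U{\left(u,d \right)} = -9 - 4 = -13$)
$Z{\left(r \right)} = 7 - 2 r^{2}$ ($Z{\left(r \right)} = 7 - r \left(r + r\right) = 7 - r 2 r = 7 - 2 r^{2}$)
$Z^{2}{\left(3 + U{\left(-1,0 \right)} 3 \right)} = \left(7 - 2 \left(3 - 39\right)^{2}\right)^{2} = \left(7 - 2 \left(-36\right)^{2}\right)^{2} = \left(7 - 2592\right)^{2} = \left(-2585\right)^{2} = 6682225$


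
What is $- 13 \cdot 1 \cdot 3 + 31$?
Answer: $-8$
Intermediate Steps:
$- 13 \cdot 1 \cdot 3 + 31 = \left(-13\right) 3 + 31 = -39 + 31 = -8$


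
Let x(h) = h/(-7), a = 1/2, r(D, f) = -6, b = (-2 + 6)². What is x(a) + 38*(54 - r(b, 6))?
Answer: 31919/14 ≈ 2279.9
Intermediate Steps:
b = 16 (b = 4² = 16)
a = ½ ≈ 0.50000
x(h) = -h/7 (x(h) = h*(-⅐) = -h/7)
x(a) + 38*(54 - r(b, 6)) = -⅐*½ + 38*(54 - 1*(-6)) = -1/14 + 38*(54 + 6) = -1/14 + 38*60 = -1/14 + 2280 = 31919/14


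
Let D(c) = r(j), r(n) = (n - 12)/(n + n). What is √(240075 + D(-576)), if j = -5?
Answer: √24007670/10 ≈ 489.98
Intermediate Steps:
r(n) = (-12 + n)/(2*n) (r(n) = (-12 + n)/((2*n)) = (-12 + n)*(1/(2*n)) = (-12 + n)/(2*n))
D(c) = 17/10 (D(c) = (½)*(-12 - 5)/(-5) = (½)*(-⅕)*(-17) = 17/10)
√(240075 + D(-576)) = √(240075 + 17/10) = √(2400767/10) = √24007670/10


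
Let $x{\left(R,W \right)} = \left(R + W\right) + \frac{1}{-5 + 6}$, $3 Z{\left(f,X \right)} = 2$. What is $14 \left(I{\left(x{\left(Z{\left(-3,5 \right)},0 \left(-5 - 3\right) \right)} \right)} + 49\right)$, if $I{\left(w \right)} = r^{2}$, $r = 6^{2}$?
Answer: $18830$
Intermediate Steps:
$Z{\left(f,X \right)} = \frac{2}{3}$ ($Z{\left(f,X \right)} = \frac{1}{3} \cdot 2 = \frac{2}{3}$)
$r = 36$
$x{\left(R,W \right)} = 1 + R + W$ ($x{\left(R,W \right)} = \left(R + W\right) + 1^{-1} = \left(R + W\right) + 1 = 1 + R + W$)
$I{\left(w \right)} = 1296$ ($I{\left(w \right)} = 36^{2} = 1296$)
$14 \left(I{\left(x{\left(Z{\left(-3,5 \right)},0 \left(-5 - 3\right) \right)} \right)} + 49\right) = 14 \left(1296 + 49\right) = 14 \cdot 1345 = 18830$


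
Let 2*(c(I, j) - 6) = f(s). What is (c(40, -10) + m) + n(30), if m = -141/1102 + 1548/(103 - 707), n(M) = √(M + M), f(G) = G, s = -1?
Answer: 233723/83201 + 2*√15 ≈ 10.555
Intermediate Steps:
n(M) = √2*√M (n(M) = √(2*M) = √2*√M)
c(I, j) = 11/2 (c(I, j) = 6 + (½)*(-1) = 6 - ½ = 11/2)
m = -447765/166402 (m = -141*1/1102 + 1548/(-604) = -141/1102 + 1548*(-1/604) = -141/1102 - 387/151 = -447765/166402 ≈ -2.6909)
(c(40, -10) + m) + n(30) = (11/2 - 447765/166402) + √2*√30 = 233723/83201 + 2*√15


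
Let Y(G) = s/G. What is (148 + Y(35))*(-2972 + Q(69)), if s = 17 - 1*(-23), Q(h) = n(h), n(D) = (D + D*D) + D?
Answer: 2011788/7 ≈ 2.8740e+5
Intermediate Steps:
n(D) = D**2 + 2*D (n(D) = (D + D**2) + D = D**2 + 2*D)
Q(h) = h*(2 + h)
s = 40 (s = 17 + 23 = 40)
Y(G) = 40/G
(148 + Y(35))*(-2972 + Q(69)) = (148 + 40/35)*(-2972 + 69*(2 + 69)) = (148 + 40*(1/35))*(-2972 + 69*71) = (148 + 8/7)*(-2972 + 4899) = (1044/7)*1927 = 2011788/7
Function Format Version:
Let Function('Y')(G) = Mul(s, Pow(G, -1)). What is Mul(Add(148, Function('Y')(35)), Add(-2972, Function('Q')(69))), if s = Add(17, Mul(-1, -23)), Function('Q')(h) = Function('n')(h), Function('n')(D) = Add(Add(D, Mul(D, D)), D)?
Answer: Rational(2011788, 7) ≈ 2.8740e+5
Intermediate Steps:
Function('n')(D) = Add(Pow(D, 2), Mul(2, D)) (Function('n')(D) = Add(Add(D, Pow(D, 2)), D) = Add(Pow(D, 2), Mul(2, D)))
Function('Q')(h) = Mul(h, Add(2, h))
s = 40 (s = Add(17, 23) = 40)
Function('Y')(G) = Mul(40, Pow(G, -1))
Mul(Add(148, Function('Y')(35)), Add(-2972, Function('Q')(69))) = Mul(Add(148, Mul(40, Pow(35, -1))), Add(-2972, Mul(69, Add(2, 69)))) = Mul(Add(148, Mul(40, Rational(1, 35))), Add(-2972, Mul(69, 71))) = Mul(Add(148, Rational(8, 7)), Add(-2972, 4899)) = Mul(Rational(1044, 7), 1927) = Rational(2011788, 7)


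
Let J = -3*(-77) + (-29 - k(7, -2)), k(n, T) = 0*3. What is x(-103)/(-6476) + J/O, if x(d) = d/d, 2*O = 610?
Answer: 1307847/1975180 ≈ 0.66214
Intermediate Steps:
O = 305 (O = (1/2)*610 = 305)
k(n, T) = 0
x(d) = 1
J = 202 (J = -3*(-77) + (-29 - 1*0) = 231 + (-29 + 0) = 231 - 29 = 202)
x(-103)/(-6476) + J/O = 1/(-6476) + 202/305 = 1*(-1/6476) + 202*(1/305) = -1/6476 + 202/305 = 1307847/1975180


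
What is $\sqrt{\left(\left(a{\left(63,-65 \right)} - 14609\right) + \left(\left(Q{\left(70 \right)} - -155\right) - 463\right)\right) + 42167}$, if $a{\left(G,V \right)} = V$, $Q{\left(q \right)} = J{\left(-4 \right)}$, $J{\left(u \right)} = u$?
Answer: $\sqrt{27181} \approx 164.87$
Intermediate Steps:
$Q{\left(q \right)} = -4$
$\sqrt{\left(\left(a{\left(63,-65 \right)} - 14609\right) + \left(\left(Q{\left(70 \right)} - -155\right) - 463\right)\right) + 42167} = \sqrt{\left(\left(-65 - 14609\right) - 312\right) + 42167} = \sqrt{\left(-14674 + \left(\left(-4 + 155\right) - 463\right)\right) + 42167} = \sqrt{\left(-14674 + \left(151 - 463\right)\right) + 42167} = \sqrt{\left(-14674 - 312\right) + 42167} = \sqrt{-14986 + 42167} = \sqrt{27181}$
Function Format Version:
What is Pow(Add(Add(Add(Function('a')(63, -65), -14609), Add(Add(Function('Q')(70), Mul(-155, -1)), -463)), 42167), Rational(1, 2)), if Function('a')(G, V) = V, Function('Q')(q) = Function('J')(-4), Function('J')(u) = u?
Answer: Pow(27181, Rational(1, 2)) ≈ 164.87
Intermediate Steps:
Function('Q')(q) = -4
Pow(Add(Add(Add(Function('a')(63, -65), -14609), Add(Add(Function('Q')(70), Mul(-155, -1)), -463)), 42167), Rational(1, 2)) = Pow(Add(Add(Add(-65, -14609), Add(Add(-4, Mul(-155, -1)), -463)), 42167), Rational(1, 2)) = Pow(Add(Add(-14674, Add(Add(-4, 155), -463)), 42167), Rational(1, 2)) = Pow(Add(Add(-14674, Add(151, -463)), 42167), Rational(1, 2)) = Pow(Add(Add(-14674, -312), 42167), Rational(1, 2)) = Pow(Add(-14986, 42167), Rational(1, 2)) = Pow(27181, Rational(1, 2))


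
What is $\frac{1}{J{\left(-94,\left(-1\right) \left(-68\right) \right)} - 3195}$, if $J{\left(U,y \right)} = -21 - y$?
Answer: $- \frac{1}{3284} \approx -0.00030451$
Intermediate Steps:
$\frac{1}{J{\left(-94,\left(-1\right) \left(-68\right) \right)} - 3195} = \frac{1}{\left(-21 - \left(-1\right) \left(-68\right)\right) - 3195} = \frac{1}{\left(-21 - 68\right) - 3195} = \frac{1}{-89 - 3195} = \frac{1}{-3284} = - \frac{1}{3284}$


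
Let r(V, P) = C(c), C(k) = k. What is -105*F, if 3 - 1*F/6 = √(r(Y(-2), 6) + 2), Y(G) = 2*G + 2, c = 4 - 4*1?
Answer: -1890 + 630*√2 ≈ -999.05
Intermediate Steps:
c = 0 (c = 4 - 4 = 0)
Y(G) = 2 + 2*G
r(V, P) = 0
F = 18 - 6*√2 (F = 18 - 6*√(0 + 2) = 18 - 6*√2 ≈ 9.5147)
-105*F = -105*(18 - 6*√2) = -1890 + 630*√2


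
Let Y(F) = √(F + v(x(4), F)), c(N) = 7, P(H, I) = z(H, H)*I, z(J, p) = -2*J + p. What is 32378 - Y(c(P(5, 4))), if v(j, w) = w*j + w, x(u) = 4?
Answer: 32378 - √42 ≈ 32372.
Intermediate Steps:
z(J, p) = p - 2*J
v(j, w) = w + j*w (v(j, w) = j*w + w = w + j*w)
P(H, I) = -H*I (P(H, I) = (H - 2*H)*I = (-H)*I = -H*I)
Y(F) = √6*√F (Y(F) = √(F + F*(1 + 4)) = √(F + F*5) = √(F + 5*F) = √(6*F) = √6*√F)
32378 - Y(c(P(5, 4))) = 32378 - √6*√7 = 32378 - √42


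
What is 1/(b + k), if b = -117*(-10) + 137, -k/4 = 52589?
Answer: -1/209049 ≈ -4.7836e-6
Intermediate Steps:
k = -210356 (k = -4*52589 = -210356)
b = 1307 (b = 1170 + 137 = 1307)
1/(b + k) = 1/(1307 - 210356) = 1/(-209049) = -1/209049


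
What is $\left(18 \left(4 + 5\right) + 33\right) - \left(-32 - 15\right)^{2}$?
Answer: $-2014$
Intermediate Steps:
$\left(18 \left(4 + 5\right) + 33\right) - \left(-32 - 15\right)^{2} = \left(18 \cdot 9 + 33\right) - \left(-47\right)^{2} = \left(162 + 33\right) - 2209 = 195 - 2209 = -2014$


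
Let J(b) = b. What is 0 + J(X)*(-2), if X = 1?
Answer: -2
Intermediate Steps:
0 + J(X)*(-2) = 0 + 1*(-2) = 0 - 2 = -2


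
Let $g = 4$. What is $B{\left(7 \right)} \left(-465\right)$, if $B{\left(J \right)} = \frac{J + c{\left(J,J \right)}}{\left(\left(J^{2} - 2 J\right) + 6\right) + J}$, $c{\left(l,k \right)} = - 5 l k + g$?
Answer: $\frac{18135}{8} \approx 2266.9$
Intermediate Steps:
$c{\left(l,k \right)} = 4 - 5 k l$ ($c{\left(l,k \right)} = - 5 l k + 4 = - 5 k l + 4 = 4 - 5 k l$)
$B{\left(J \right)} = \frac{4 + J - 5 J^{2}}{6 + J^{2} - J}$ ($B{\left(J \right)} = \frac{J - \left(-4 + 5 J J\right)}{\left(\left(J^{2} - 2 J\right) + 6\right) + J} = \frac{J - \left(-4 + 5 J^{2}\right)}{\left(6 + J^{2} - 2 J\right) + J} = \frac{4 + J - 5 J^{2}}{6 + J^{2} - J}$)
$B{\left(7 \right)} \left(-465\right) = \frac{4 + 7 - 5 \cdot 7^{2}}{6 + 7^{2} - 7} \left(-465\right) = \frac{4 + 7 - 245}{6 + 49 - 7} \left(-465\right) = \frac{4 + 7 - 245}{48} \left(-465\right) = \frac{1}{48} \left(-234\right) \left(-465\right) = \left(- \frac{39}{8}\right) \left(-465\right) = \frac{18135}{8}$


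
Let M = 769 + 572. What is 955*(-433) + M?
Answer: -412174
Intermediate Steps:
M = 1341
955*(-433) + M = 955*(-433) + 1341 = -413515 + 1341 = -412174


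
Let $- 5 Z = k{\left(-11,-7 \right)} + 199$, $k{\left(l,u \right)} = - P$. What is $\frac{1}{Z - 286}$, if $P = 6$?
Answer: $- \frac{5}{1623} \approx -0.0030807$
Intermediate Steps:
$k{\left(l,u \right)} = -6$ ($k{\left(l,u \right)} = \left(-1\right) 6 = -6$)
$Z = - \frac{193}{5}$ ($Z = - \frac{-6 + 199}{5} = \left(- \frac{1}{5}\right) 193 = - \frac{193}{5} \approx -38.6$)
$\frac{1}{Z - 286} = \frac{1}{- \frac{193}{5} - 286} = \frac{1}{- \frac{1623}{5}} = - \frac{5}{1623}$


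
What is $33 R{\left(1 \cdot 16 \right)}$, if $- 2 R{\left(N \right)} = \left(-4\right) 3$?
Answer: $198$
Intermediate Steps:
$R{\left(N \right)} = 6$ ($R{\left(N \right)} = - \frac{\left(-4\right) 3}{2} = \left(- \frac{1}{2}\right) \left(-12\right) = 6$)
$33 R{\left(1 \cdot 16 \right)} = 33 \cdot 6 = 198$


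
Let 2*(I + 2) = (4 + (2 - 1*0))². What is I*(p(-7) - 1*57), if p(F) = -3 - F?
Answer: -848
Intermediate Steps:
I = 16 (I = -2 + (4 + (2 - 1*0))²/2 = -2 + (4 + (2 + 0))²/2 = -2 + (4 + 2)²/2 = -2 + (½)*6² = -2 + (½)*36 = -2 + 18 = 16)
I*(p(-7) - 1*57) = 16*((-3 - 1*(-7)) - 1*57) = 16*((-3 + 7) - 57) = 16*(4 - 57) = 16*(-53) = -848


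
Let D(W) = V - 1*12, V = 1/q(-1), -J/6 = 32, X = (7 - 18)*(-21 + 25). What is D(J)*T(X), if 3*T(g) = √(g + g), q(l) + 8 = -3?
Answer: -266*I*√22/33 ≈ -37.808*I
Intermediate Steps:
q(l) = -11 (q(l) = -8 - 3 = -11)
X = -44 (X = -11*4 = -44)
J = -192 (J = -6*32 = -192)
T(g) = √2*√g/3 (T(g) = √(g + g)/3 = √(2*g)/3 = (√2*√g)/3 = √2*√g/3)
V = -1/11 (V = 1/(-11) = -1/11 ≈ -0.090909)
D(W) = -133/11 (D(W) = -1/11 - 1*12 = -1/11 - 12 = -133/11)
D(J)*T(X) = -133*√2*√(-44)/33 = -133*√2*2*I*√11/33 = -266*I*√22/33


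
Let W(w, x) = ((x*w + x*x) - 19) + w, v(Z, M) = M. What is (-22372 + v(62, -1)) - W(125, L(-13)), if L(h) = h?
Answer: -21023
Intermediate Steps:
W(w, x) = -19 + w + x**2 + w*x (W(w, x) = ((w*x + x**2) - 19) + w = ((x**2 + w*x) - 19) + w = (-19 + x**2 + w*x) + w = -19 + w + x**2 + w*x)
(-22372 + v(62, -1)) - W(125, L(-13)) = (-22372 - 1) - (-19 + 125 + (-13)**2 + 125*(-13)) = -22373 - (-19 + 125 + 169 - 1625) = -22373 - 1*(-1350) = -22373 + 1350 = -21023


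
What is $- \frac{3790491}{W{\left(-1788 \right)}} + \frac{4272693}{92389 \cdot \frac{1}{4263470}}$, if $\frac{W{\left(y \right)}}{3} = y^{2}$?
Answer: $\frac{58237125223152861907}{295362459216} \approx 1.9717 \cdot 10^{8}$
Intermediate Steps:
$W{\left(y \right)} = 3 y^{2}$
$- \frac{3790491}{W{\left(-1788 \right)}} + \frac{4272693}{92389 \cdot \frac{1}{4263470}} = - \frac{3790491}{3 \left(-1788\right)^{2}} + \frac{4272693}{92389 \cdot \frac{1}{4263470}} = - \frac{3790491}{3 \cdot 3196944} + \frac{4272693}{92389 \cdot \frac{1}{4263470}} = - \frac{3790491}{9590832} + \frac{4272693}{\frac{92389}{4263470}} = \left(-3790491\right) \frac{1}{9590832} + 4272693 \cdot \frac{4263470}{92389} = - \frac{1263497}{3196944} + \frac{18216498424710}{92389} = \frac{58237125223152861907}{295362459216}$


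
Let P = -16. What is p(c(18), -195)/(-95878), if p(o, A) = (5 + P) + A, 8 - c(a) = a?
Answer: 103/47939 ≈ 0.0021486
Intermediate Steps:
c(a) = 8 - a
p(o, A) = -11 + A (p(o, A) = (5 - 16) + A = -11 + A)
p(c(18), -195)/(-95878) = (-11 - 195)/(-95878) = -206*(-1/95878) = 103/47939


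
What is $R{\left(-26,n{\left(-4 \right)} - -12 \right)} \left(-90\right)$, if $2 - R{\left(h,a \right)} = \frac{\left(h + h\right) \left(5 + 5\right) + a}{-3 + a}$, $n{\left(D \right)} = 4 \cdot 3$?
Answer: $- \frac{16140}{7} \approx -2305.7$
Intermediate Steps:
$n{\left(D \right)} = 12$
$R{\left(h,a \right)} = 2 - \frac{a + 20 h}{-3 + a}$ ($R{\left(h,a \right)} = 2 - \frac{\left(h + h\right) \left(5 + 5\right) + a}{-3 + a} = 2 - \frac{2 h 10 + a}{-3 + a} = 2 - \frac{20 h + a}{-3 + a} = 2 - \frac{a + 20 h}{-3 + a}$)
$R{\left(-26,n{\left(-4 \right)} - -12 \right)} \left(-90\right) = \frac{-6 + \left(12 - -12\right) - -520}{-3 + \left(12 - -12\right)} \left(-90\right) = \frac{-6 + \left(12 + 12\right) + 520}{-3 + \left(12 + 12\right)} \left(-90\right) = \frac{-6 + 24 + 520}{-3 + 24} \left(-90\right) = \frac{1}{21} \cdot 538 \left(-90\right) = \frac{538}{21} \left(-90\right) = - \frac{16140}{7}$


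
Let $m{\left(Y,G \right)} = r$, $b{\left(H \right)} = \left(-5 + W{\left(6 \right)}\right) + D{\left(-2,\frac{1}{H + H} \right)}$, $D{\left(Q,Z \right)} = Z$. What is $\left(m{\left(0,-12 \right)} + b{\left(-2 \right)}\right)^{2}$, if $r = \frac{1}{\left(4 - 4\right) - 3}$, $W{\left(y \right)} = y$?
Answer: $\frac{25}{144} \approx 0.17361$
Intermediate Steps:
$b{\left(H \right)} = 1 + \frac{1}{2 H}$ ($b{\left(H \right)} = \left(-5 + 6\right) + \frac{1}{H + H} = 1 + \frac{1}{2 H}$)
$r = - \frac{1}{3}$ ($r = \frac{1}{\left(4 - 4\right) - 3} = \frac{1}{0 - 3} = \frac{1}{-3} = - \frac{1}{3} \approx -0.33333$)
$m{\left(Y,G \right)} = - \frac{1}{3}$
$\left(m{\left(0,-12 \right)} + b{\left(-2 \right)}\right)^{2} = \left(- \frac{1}{3} + \frac{\frac{1}{2} - 2}{-2}\right)^{2} = \left(- \frac{1}{3} - - \frac{3}{4}\right)^{2} = \left(- \frac{1}{3} + \frac{3}{4}\right)^{2} = \left(\frac{5}{12}\right)^{2} = \frac{25}{144}$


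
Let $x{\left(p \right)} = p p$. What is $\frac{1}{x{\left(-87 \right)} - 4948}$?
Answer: $\frac{1}{2621} \approx 0.00038153$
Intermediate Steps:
$x{\left(p \right)} = p^{2}$
$\frac{1}{x{\left(-87 \right)} - 4948} = \frac{1}{\left(-87\right)^{2} - 4948} = \frac{1}{7569 - 4948} = \frac{1}{2621}$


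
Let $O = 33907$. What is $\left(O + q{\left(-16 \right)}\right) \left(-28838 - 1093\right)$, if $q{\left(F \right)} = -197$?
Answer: $-1008974010$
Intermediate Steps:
$\left(O + q{\left(-16 \right)}\right) \left(-28838 - 1093\right) = \left(33907 - 197\right) \left(-28838 - 1093\right) = 33710 \left(-29931\right) = -1008974010$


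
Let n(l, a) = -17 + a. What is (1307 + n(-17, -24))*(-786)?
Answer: -995076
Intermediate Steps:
(1307 + n(-17, -24))*(-786) = (1307 + (-17 - 24))*(-786) = (1307 - 41)*(-786) = 1266*(-786) = -995076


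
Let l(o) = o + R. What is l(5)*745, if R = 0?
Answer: 3725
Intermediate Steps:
l(o) = o (l(o) = o + 0 = o)
l(5)*745 = 5*745 = 3725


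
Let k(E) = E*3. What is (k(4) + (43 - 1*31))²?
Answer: 576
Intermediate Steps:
k(E) = 3*E
(k(4) + (43 - 1*31))² = (3*4 + (43 - 1*31))² = (12 + (43 - 31))² = (12 + 12)² = 24² = 576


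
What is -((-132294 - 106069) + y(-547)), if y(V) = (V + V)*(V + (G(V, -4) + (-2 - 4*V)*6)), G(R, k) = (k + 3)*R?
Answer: 14587267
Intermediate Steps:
G(R, k) = R*(3 + k) (G(R, k) = (3 + k)*R = R*(3 + k))
y(V) = 2*V*(-12 - 24*V) (y(V) = (V + V)*(V + (V*(3 - 4) + (-2 - 4*V)*6)) = (2*V)*(V + (V*(-1) + (-12 - 24*V))) = (2*V)*(V + (-V + (-12 - 24*V))) = (2*V)*(V + (-12 - 25*V)) = (2*V)*(-12 - 24*V) = 2*V*(-12 - 24*V))
-((-132294 - 106069) + y(-547)) = -((-132294 - 106069) - 24*(-547)*(1 + 2*(-547))) = -(-238363 - 24*(-547)*(1 - 1094)) = -(-238363 - 24*(-547)*(-1093)) = -(-238363 - 14348904) = -1*(-14587267) = 14587267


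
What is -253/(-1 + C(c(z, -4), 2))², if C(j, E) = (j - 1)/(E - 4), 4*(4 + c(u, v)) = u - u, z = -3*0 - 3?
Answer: -1012/9 ≈ -112.44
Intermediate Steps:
z = -3 (z = 0 - 3 = -3)
c(u, v) = -4 (c(u, v) = -4 + (u - u)/4 = -4 + (¼)*0 = -4 + 0 = -4)
C(j, E) = (-1 + j)/(-4 + E)
-253/(-1 + C(c(z, -4), 2))² = -253/(-1 + (-1 - 4)/(-4 + 2))² = -253/(-1 - 5/(-2))² = -253/(-1 - ½*(-5))² = -253/(-1 + 5/2)² = -253/((3/2)²) = -253/9/4 = -253*4/9 = -1012/9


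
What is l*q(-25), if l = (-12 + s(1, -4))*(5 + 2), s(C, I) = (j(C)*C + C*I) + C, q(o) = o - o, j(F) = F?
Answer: 0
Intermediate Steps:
q(o) = 0
s(C, I) = C + C**2 + C*I (s(C, I) = (C*C + C*I) + C = (C**2 + C*I) + C = C + C**2 + C*I)
l = -98 (l = (-12 + 1*(1 + 1 - 4))*(5 + 2) = (-12 + 1*(-2))*7 = (-12 - 2)*7 = -14*7 = -98)
l*q(-25) = -98*0 = 0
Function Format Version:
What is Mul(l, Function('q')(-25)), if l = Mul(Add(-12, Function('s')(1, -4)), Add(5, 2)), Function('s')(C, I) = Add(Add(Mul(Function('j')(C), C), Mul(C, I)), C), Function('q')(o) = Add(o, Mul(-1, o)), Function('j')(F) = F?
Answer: 0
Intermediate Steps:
Function('q')(o) = 0
Function('s')(C, I) = Add(C, Pow(C, 2), Mul(C, I)) (Function('s')(C, I) = Add(Add(Mul(C, C), Mul(C, I)), C) = Add(Add(Pow(C, 2), Mul(C, I)), C) = Add(C, Pow(C, 2), Mul(C, I)))
l = -98 (l = Mul(Add(-12, Mul(1, Add(1, 1, -4))), Add(5, 2)) = Mul(Add(-12, Mul(1, -2)), 7) = Mul(Add(-12, -2), 7) = Mul(-14, 7) = -98)
Mul(l, Function('q')(-25)) = Mul(-98, 0) = 0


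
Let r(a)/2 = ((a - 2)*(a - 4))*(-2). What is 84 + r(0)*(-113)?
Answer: 3700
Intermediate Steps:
r(a) = -4*(-4 + a)*(-2 + a) (r(a) = 2*(((a - 2)*(a - 4))*(-2)) = 2*(((-2 + a)*(-4 + a))*(-2)) = 2*(((-4 + a)*(-2 + a))*(-2)) = 2*(-2*(-4 + a)*(-2 + a)) = -4*(-4 + a)*(-2 + a))
84 + r(0)*(-113) = 84 + (-32 - 4*0² + 24*0)*(-113) = 84 + (-32 - 4*0 + 0)*(-113) = 84 + (-32 + 0 + 0)*(-113) = 84 - 32*(-113) = 84 + 3616 = 3700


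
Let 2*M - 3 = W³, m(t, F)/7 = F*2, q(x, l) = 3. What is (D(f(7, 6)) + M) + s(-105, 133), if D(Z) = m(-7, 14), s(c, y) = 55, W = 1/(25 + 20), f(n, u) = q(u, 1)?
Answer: 23009063/91125 ≈ 252.50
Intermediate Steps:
f(n, u) = 3
W = 1/45 ≈ 0.022222
m(t, F) = 14*F (m(t, F) = 7*(F*2) = 7*(2*F) = 14*F)
D(Z) = 196 (D(Z) = 14*14 = 196)
M = 136688/91125 (M = 3/2 + (1/45)³/2 = 3/2 + (½)*(1/91125) = 3/2 + 1/182250 = 136688/91125 ≈ 1.5000)
(D(f(7, 6)) + M) + s(-105, 133) = (196 + 136688/91125) + 55 = 17997188/91125 + 55 = 23009063/91125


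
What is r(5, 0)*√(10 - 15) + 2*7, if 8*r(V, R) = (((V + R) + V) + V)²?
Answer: 14 + 225*I*√5/8 ≈ 14.0 + 62.889*I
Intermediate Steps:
r(V, R) = (R + 3*V)²/8 (r(V, R) = (((V + R) + V) + V)²/8 = (((R + V) + V) + V)²/8 = ((R + 2*V) + V)²/8 = (R + 3*V)²/8)
r(5, 0)*√(10 - 15) + 2*7 = ((0 + 3*5)²/8)*√(10 - 15) + 2*7 = ((0 + 15)²/8)*√(-5) + 14 = ((⅛)*15²)*(I*√5) + 14 = ((⅛)*225)*(I*√5) + 14 = 225*(I*√5)/8 + 14 = 225*I*√5/8 + 14 = 14 + 225*I*√5/8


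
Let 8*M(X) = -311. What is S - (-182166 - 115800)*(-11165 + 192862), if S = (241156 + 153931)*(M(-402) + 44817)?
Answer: 574646266991/8 ≈ 7.1831e+10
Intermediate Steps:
M(X) = -311/8 (M(X) = (⅛)*(-311) = -311/8)
S = 141530040575/8 (S = (241156 + 153931)*(-311/8 + 44817) = 395087*(358225/8) = 141530040575/8 ≈ 1.7691e+10)
S - (-182166 - 115800)*(-11165 + 192862) = 141530040575/8 - (-182166 - 115800)*(-11165 + 192862) = 141530040575/8 - (-297966)*181697 = 141530040575/8 - 1*(-54139528302) = 141530040575/8 + 54139528302 = 574646266991/8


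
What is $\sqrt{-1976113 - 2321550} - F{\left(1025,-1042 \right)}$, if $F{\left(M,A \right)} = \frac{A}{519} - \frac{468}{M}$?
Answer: $\frac{1310942}{531975} + i \sqrt{4297663} \approx 2.4643 + 2073.1 i$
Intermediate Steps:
$F{\left(M,A \right)} = - \frac{468}{M} + \frac{A}{519}$ ($F{\left(M,A \right)} = A \frac{1}{519} - \frac{468}{M} = \frac{A}{519} - \frac{468}{M} = - \frac{468}{M} + \frac{A}{519}$)
$\sqrt{-1976113 - 2321550} - F{\left(1025,-1042 \right)} = \sqrt{-1976113 - 2321550} - \left(- \frac{468}{1025} + \frac{1}{519} \left(-1042\right)\right) = \sqrt{-4297663} - \left(\left(-468\right) \frac{1}{1025} - \frac{1042}{519}\right) = i \sqrt{4297663} - \left(- \frac{468}{1025} - \frac{1042}{519}\right) = i \sqrt{4297663} - - \frac{1310942}{531975} = i \sqrt{4297663} + \frac{1310942}{531975} = \frac{1310942}{531975} + i \sqrt{4297663}$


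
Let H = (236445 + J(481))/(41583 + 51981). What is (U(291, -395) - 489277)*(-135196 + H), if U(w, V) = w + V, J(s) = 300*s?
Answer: 687803125552491/10396 ≈ 6.6160e+10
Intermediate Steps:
U(w, V) = V + w
H = 42305/10396 (H = (236445 + 300*481)/(41583 + 51981) = (236445 + 144300)/93564 = 380745*(1/93564) = 42305/10396 ≈ 4.0694)
(U(291, -395) - 489277)*(-135196 + H) = ((-395 + 291) - 489277)*(-135196 + 42305/10396) = (-104 - 489277)*(-1405455311/10396) = -489381*(-1405455311/10396) = 687803125552491/10396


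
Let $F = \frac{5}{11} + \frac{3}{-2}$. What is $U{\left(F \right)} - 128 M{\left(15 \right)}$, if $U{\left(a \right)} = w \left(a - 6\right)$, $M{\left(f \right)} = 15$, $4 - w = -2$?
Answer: $- \frac{21585}{11} \approx -1962.3$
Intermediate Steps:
$F = - \frac{23}{22}$ ($F = 5 \cdot \frac{1}{11} + 3 \left(- \frac{1}{2}\right) = \frac{5}{11} - \frac{3}{2} = - \frac{23}{22} \approx -1.0455$)
$w = 6$ ($w = 4 - -2 = 4 + 2 = 6$)
$U{\left(a \right)} = -36 + 6 a$ ($U{\left(a \right)} = 6 \left(a - 6\right) = 6 \left(-6 + a\right) = -36 + 6 a$)
$U{\left(F \right)} - 128 M{\left(15 \right)} = \left(-36 + 6 \left(- \frac{23}{22}\right)\right) - 1920 = \left(-36 - \frac{69}{11}\right) - 1920 = - \frac{465}{11} - 1920 = - \frac{21585}{11}$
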